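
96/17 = 5 + 11/17=   5.65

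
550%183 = 1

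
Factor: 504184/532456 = 107^1*113^( - 1) =107/113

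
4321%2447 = 1874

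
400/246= 200/123 = 1.63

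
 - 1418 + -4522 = -5940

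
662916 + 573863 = 1236779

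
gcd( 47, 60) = 1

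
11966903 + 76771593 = 88738496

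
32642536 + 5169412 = 37811948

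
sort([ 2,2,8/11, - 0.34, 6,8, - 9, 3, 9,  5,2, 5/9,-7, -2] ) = [ - 9, - 7,-2, - 0.34,5/9,8/11,2,2,2, 3,5,6 , 8,9]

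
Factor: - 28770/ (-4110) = 7^1 = 7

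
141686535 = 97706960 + 43979575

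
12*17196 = 206352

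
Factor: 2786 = 2^1*7^1*199^1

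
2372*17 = 40324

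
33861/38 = 891+3/38 =891.08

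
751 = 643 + 108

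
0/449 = 0 = 0.00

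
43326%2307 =1800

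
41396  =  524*79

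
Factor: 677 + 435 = 2^3*139^1 = 1112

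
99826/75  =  1331+1/75 = 1331.01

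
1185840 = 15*79056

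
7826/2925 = 602/225 =2.68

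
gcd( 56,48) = 8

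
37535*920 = 34532200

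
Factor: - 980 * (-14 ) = 2^3*5^1*7^3 = 13720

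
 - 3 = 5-8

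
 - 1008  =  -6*168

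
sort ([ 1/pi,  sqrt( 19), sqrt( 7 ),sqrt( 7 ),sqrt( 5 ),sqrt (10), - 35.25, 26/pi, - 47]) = [ - 47, - 35.25,1/pi,sqrt( 5 ),sqrt (7 ), sqrt(7), sqrt(  10), sqrt( 19 ),26/pi]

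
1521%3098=1521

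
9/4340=9/4340 = 0.00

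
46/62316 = 23/31158 =0.00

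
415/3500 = 83/700 = 0.12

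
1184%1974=1184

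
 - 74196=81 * (-916)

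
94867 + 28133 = 123000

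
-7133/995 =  - 8 + 827/995  =  -7.17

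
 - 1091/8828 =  - 1 + 7737/8828 = - 0.12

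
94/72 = 47/36 = 1.31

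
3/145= 3/145= 0.02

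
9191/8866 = 1 + 25/682 = 1.04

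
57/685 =57/685  =  0.08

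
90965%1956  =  989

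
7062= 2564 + 4498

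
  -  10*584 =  - 5840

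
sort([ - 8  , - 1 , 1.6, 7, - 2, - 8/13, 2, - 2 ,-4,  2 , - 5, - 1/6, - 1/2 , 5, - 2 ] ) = [-8,-5, - 4, - 2, - 2, - 2, - 1, - 8/13, - 1/2  , - 1/6 , 1.6,2, 2,5,7]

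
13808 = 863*16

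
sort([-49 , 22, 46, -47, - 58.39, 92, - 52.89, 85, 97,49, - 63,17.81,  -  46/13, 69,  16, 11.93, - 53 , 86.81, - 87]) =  [-87, -63, - 58.39, - 53,  -  52.89,  -  49 ,-47, - 46/13,11.93, 16, 17.81,22,46, 49, 69, 85, 86.81, 92,97 ] 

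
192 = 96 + 96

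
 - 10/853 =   -  10/853 = - 0.01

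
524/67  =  524/67 =7.82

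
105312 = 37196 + 68116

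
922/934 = 461/467 =0.99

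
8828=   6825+2003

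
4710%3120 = 1590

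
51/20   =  51/20 = 2.55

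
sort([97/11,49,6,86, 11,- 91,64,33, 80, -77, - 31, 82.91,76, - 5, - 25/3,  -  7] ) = [ - 91, - 77,-31 , - 25/3,- 7, - 5, 6,  97/11,11,33, 49,64,76,80,82.91,86 ]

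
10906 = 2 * 5453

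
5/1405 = 1/281 = 0.00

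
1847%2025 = 1847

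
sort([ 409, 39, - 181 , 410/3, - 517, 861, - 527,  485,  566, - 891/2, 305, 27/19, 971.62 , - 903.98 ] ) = [ - 903.98, - 527,-517, - 891/2, - 181, 27/19, 39, 410/3, 305,409,485, 566, 861, 971.62 ] 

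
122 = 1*122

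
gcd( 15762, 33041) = 37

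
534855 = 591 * 905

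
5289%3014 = 2275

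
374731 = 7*53533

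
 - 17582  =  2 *( - 8791 ) 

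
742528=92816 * 8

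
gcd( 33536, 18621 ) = 1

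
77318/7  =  11045 + 3/7 = 11045.43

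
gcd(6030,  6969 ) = 3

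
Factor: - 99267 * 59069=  - 3^1*7^1*29^1*163^1*59069^1= - 5863602423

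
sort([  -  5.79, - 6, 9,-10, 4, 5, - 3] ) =[-10, - 6 ,-5.79,-3, 4, 5, 9] 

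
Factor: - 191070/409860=-193/414  =  -  2^( - 1) * 3^(-2) * 23^( - 1)*193^1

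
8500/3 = 8500/3 = 2833.33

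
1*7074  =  7074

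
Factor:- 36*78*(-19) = 53352 = 2^3*3^3*13^1*19^1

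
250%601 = 250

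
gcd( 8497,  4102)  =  293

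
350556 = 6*58426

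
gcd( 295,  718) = 1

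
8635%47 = 34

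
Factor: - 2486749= - 89^1*27941^1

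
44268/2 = 22134= 22134.00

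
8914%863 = 284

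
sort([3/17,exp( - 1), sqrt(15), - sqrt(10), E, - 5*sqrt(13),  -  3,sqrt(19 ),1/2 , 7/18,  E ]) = [-5 * sqrt ( 13), - sqrt (10 ), - 3,3/17 , exp( - 1), 7/18, 1/2,E,E , sqrt(15),  sqrt ( 19)] 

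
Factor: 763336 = 2^3*7^1*43^1*317^1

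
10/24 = 5/12 = 0.42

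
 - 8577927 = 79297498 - 87875425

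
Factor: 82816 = 2^7 * 647^1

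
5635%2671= 293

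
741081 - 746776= - 5695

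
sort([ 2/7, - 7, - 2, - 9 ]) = [ - 9, - 7, - 2,2/7 ]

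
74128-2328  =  71800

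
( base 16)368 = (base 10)872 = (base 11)723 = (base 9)1168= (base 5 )11442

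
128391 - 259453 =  - 131062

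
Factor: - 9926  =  - 2^1*7^1*709^1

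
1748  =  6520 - 4772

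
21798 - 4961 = 16837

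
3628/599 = 3628/599 = 6.06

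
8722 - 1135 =7587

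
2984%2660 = 324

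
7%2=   1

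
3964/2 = 1982 = 1982.00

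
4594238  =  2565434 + 2028804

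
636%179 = 99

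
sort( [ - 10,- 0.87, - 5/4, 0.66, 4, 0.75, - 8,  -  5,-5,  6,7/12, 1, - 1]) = [ - 10, - 8, - 5, - 5,  -  5/4, - 1, - 0.87, 7/12,0.66 , 0.75, 1,4,6]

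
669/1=669 = 669.00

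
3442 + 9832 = 13274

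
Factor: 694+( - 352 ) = 342 = 2^1*3^2*19^1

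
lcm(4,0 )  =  0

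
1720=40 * 43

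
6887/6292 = 6887/6292 = 1.09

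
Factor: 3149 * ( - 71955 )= - 3^3*5^1*13^1*41^1 * 47^1*67^1 = - 226586295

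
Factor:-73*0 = 0 = 0^1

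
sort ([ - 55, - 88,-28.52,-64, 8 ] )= [  -  88, - 64,-55, - 28.52,8]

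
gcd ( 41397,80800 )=1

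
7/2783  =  7/2783 = 0.00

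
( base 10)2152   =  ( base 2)100001101000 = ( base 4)201220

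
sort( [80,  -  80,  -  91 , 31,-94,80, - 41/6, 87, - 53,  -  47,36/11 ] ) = [ - 94, -91, - 80 ,-53, - 47,  -  41/6, 36/11, 31,80,80, 87 ]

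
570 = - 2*( - 285 )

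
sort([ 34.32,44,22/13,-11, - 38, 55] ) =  [ - 38, - 11, 22/13,34.32, 44, 55]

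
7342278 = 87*84394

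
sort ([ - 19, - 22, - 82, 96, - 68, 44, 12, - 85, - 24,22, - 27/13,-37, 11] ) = [ - 85,  -  82, - 68, - 37, - 24, - 22, - 19,- 27/13, 11,12,22,44,96]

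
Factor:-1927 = -41^1*47^1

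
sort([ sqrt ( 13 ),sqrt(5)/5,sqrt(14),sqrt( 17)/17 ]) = [sqrt(17)/17,sqrt(5 ) /5,sqrt(13 ), sqrt( 14 )]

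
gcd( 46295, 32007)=47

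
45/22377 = 15/7459 = 0.00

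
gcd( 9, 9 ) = 9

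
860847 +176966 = 1037813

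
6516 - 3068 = 3448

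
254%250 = 4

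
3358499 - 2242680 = 1115819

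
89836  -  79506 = 10330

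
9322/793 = 11 + 599/793 = 11.76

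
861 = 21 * 41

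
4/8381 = 4/8381  =  0.00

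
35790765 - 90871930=-55081165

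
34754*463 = 16091102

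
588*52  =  30576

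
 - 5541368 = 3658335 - 9199703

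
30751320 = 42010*732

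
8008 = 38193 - 30185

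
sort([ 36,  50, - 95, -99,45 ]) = [ - 99, - 95, 36,45, 50]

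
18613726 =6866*2711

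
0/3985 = 0 = 0.00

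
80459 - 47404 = 33055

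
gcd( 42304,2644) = 2644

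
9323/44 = 211 + 39/44=211.89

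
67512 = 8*8439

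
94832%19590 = 16472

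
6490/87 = 6490/87 = 74.60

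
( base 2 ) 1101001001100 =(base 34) 5s0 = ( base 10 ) 6732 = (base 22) DK0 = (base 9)10210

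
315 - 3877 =-3562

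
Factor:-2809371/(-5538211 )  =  3^1 * 7^( - 1 )*53^1*401^( - 1)*1973^ (  -  1)*17669^1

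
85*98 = 8330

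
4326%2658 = 1668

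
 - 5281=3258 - 8539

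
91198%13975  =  7348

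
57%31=26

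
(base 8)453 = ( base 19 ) fe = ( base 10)299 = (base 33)92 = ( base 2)100101011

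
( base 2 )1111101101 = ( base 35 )sp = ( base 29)15J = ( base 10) 1005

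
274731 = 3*91577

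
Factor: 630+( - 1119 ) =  - 489= - 3^1 * 163^1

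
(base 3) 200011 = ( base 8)752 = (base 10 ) 490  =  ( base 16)1EA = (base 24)ka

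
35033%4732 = 1909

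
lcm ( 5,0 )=0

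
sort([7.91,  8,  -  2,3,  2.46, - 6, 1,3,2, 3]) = [ - 6,  -  2, 1,2, 2.46, 3,3,  3, 7.91, 8 ] 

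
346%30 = 16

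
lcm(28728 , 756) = 28728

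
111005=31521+79484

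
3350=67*50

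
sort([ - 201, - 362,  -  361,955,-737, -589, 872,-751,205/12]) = [ - 751,-737, - 589, - 362, - 361, - 201, 205/12,872,955 ]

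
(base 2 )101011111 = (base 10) 351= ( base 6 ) 1343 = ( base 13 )210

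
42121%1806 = 583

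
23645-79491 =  - 55846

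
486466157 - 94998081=391468076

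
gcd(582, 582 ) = 582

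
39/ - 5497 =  - 1+5458/5497 = - 0.01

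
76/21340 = 19/5335= 0.00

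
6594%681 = 465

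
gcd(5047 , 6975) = 1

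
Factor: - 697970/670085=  - 826/793 = -2^1*7^1*13^(-1 )*59^1 * 61^( - 1 )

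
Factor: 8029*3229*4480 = 116146871680 =2^7*5^1 * 7^2*31^1*37^1*3229^1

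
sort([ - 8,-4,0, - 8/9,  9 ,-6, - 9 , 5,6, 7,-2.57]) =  [ - 9,-8, - 6, - 4, - 2.57, - 8/9,0 , 5, 6,7,9]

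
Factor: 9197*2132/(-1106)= - 9804002/553 = - 2^1*7^( - 1 )*13^1*17^1*41^1*79^( - 1) * 541^1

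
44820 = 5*8964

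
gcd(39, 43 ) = 1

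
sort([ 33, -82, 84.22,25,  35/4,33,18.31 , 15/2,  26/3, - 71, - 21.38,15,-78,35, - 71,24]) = [ -82,- 78, - 71, - 71, - 21.38, 15/2, 26/3,35/4, 15, 18.31,  24,25,33, 33,35, 84.22] 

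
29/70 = 29/70 = 0.41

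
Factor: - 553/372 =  - 2^( - 2)*3^( - 1 ) *7^1 * 31^( - 1)*79^1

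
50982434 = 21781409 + 29201025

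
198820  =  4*49705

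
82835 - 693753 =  - 610918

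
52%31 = 21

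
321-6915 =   -  6594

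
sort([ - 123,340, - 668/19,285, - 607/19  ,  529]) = [ - 123,  -  668/19,-607/19,285,340, 529 ] 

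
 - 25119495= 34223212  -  59342707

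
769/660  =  1 +109/660  =  1.17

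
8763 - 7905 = 858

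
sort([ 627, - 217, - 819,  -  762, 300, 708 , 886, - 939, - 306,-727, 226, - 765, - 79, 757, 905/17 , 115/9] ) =[ - 939, - 819,-765 , - 762, - 727,-306, -217, - 79 , 115/9, 905/17,226, 300, 627, 708, 757, 886 ] 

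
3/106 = 3/106 =0.03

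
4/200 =1/50 = 0.02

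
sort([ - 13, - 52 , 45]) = [-52 , - 13 , 45 ]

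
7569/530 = 14 +149/530 = 14.28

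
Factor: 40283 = 40283^1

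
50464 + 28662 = 79126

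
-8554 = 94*( - 91 ) 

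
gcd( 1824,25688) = 152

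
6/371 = 6/371 = 0.02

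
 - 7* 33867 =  - 237069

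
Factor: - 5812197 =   -  3^1 * 241^1*8039^1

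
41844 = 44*951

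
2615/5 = 523 = 523.00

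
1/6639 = 1/6639 = 0.00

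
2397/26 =2397/26  =  92.19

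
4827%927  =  192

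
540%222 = 96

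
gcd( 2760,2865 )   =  15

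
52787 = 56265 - 3478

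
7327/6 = 7327/6  =  1221.17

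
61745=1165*53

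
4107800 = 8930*460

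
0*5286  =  0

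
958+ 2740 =3698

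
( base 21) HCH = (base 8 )17126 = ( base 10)7766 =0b1111001010110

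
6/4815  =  2/1605=0.00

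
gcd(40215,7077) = 21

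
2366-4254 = - 1888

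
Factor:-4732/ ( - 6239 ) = 2^2*7^1*13^2*17^ ( - 1) * 367^(  -  1)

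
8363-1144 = 7219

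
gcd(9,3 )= 3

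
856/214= 4 = 4.00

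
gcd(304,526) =2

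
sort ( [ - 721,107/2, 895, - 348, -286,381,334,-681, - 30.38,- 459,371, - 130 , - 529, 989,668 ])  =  [ - 721, - 681,-529,-459,-348,-286, - 130, - 30.38,107/2, 334,371, 381,668,895, 989]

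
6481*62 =401822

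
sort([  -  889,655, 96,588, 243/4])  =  [ - 889, 243/4, 96, 588 , 655]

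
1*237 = 237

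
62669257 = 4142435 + 58526822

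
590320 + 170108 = 760428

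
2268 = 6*378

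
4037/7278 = 4037/7278  =  0.55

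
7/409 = 7/409 = 0.02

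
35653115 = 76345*467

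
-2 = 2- 4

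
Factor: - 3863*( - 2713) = 2713^1*3863^1 = 10480319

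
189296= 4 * 47324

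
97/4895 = 97/4895 = 0.02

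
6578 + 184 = 6762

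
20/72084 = 5/18021 = 0.00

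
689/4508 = 689/4508 =0.15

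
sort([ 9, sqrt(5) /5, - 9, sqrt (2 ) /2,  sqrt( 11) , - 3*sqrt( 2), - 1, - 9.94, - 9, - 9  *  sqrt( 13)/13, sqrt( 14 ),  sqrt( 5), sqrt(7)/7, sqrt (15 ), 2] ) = [ - 9.94, - 9, - 9,  -  3*sqrt( 2 ), - 9*sqrt( 13)/13, - 1 , sqrt( 7)/7, sqrt(5) /5,sqrt( 2 )/2, 2, sqrt( 5), sqrt(11 ), sqrt(14), sqrt( 15),9] 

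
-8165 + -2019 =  - 10184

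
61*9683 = 590663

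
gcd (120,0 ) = 120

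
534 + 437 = 971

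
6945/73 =6945/73 = 95.14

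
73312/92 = 796 + 20/23= 796.87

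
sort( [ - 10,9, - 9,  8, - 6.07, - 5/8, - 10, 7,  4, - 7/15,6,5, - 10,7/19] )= [ - 10, - 10, - 10, - 9, - 6.07, - 5/8, - 7/15, 7/19,4,5,  6,  7,8,9 ]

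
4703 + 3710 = 8413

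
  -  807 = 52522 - 53329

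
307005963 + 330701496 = 637707459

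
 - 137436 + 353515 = 216079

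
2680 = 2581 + 99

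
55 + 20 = 75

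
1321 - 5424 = -4103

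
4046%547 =217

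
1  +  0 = 1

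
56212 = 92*611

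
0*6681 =0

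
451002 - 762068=-311066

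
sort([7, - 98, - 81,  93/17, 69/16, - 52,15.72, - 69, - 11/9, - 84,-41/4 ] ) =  [ - 98,-84, - 81, - 69 ,- 52, - 41/4,-11/9, 69/16, 93/17,7, 15.72]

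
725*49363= 35788175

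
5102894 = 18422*277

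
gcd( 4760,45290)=70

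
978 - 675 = 303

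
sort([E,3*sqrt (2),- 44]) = [-44,E,3*sqrt( 2 )] 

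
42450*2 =84900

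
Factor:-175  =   - 5^2 * 7^1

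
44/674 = 22/337= 0.07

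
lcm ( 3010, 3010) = 3010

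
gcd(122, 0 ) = 122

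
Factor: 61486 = 2^1*71^1 *433^1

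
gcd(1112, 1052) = 4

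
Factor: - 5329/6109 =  - 41^(-1)*73^2*149^(-1 ) 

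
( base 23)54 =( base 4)1313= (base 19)65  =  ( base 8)167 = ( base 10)119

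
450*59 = 26550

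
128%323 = 128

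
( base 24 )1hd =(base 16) 3e5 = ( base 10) 997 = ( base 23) 1k8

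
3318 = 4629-1311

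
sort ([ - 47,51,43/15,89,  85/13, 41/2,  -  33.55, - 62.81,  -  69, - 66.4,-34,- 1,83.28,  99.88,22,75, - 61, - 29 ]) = [ - 69, - 66.4, - 62.81, - 61,-47, - 34,-33.55, - 29 , - 1,43/15,85/13,41/2,22,51,75,  83.28, 89,99.88]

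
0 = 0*61162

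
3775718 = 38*99361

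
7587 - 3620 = 3967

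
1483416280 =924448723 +558967557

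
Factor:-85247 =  - 85247^1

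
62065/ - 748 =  - 83 +19/748 = -82.97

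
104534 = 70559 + 33975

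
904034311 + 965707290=1869741601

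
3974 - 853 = 3121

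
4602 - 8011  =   - 3409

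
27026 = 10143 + 16883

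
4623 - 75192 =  - 70569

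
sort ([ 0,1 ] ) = [ 0, 1] 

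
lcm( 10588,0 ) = 0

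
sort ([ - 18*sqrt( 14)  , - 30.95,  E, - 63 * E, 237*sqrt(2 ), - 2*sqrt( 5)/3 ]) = [ - 63*E,-18*sqrt( 14),-30.95, - 2*sqrt( 5 )/3,E,237*sqrt( 2)]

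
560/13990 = 56/1399 = 0.04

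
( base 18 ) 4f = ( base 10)87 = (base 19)4B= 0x57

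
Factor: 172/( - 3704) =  - 2^( - 1)*43^1 * 463^( - 1 )= - 43/926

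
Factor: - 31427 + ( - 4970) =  - 36397 = - 17^1*2141^1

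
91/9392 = 91/9392 = 0.01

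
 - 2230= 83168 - 85398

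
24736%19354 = 5382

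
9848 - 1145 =8703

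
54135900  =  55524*975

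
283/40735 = 283/40735 = 0.01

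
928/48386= 464/24193 = 0.02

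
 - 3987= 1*( -3987)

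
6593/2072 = 3 + 377/2072= 3.18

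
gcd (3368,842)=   842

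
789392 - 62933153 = - 62143761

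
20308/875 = 20308/875  =  23.21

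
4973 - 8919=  - 3946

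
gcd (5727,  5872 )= 1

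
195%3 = 0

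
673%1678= 673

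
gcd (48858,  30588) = 6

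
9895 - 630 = 9265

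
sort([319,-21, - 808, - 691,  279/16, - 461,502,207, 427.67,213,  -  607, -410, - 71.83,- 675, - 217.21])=[ - 808, - 691, - 675, - 607, - 461, - 410 , - 217.21,-71.83, - 21, 279/16, 207,213,319, 427.67, 502]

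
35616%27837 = 7779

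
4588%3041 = 1547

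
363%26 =25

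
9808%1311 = 631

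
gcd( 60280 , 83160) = 440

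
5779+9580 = 15359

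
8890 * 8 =71120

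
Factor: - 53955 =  - 3^2*5^1*11^1*109^1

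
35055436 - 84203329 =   -  49147893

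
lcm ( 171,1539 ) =1539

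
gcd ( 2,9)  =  1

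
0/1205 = 0 = 0.00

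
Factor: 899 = 29^1*31^1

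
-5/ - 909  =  5/909 = 0.01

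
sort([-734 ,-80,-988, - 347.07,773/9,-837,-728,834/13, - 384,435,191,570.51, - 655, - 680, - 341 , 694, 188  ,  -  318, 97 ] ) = [-988,-837, - 734,-728,-680 ,-655, - 384,-347.07,-341,- 318,-80,834/13 , 773/9,97,188, 191, 435,570.51,694 ] 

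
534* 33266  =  17764044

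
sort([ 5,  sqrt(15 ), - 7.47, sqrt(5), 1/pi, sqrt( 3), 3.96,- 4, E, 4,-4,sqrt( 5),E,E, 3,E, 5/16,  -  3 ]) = [ - 7.47 , - 4 , - 4, - 3,5/16, 1/pi,sqrt(3 ),sqrt( 5),sqrt( 5), E, E, E,E,3, sqrt(15 ), 3.96 , 4, 5] 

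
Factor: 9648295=5^1* 19^1*101561^1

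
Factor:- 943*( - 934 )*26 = 22899812 = 2^2*13^1*23^1  *41^1 * 467^1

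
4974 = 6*829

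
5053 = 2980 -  - 2073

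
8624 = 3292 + 5332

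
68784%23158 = 22468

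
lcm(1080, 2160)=2160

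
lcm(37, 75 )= 2775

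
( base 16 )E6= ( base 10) 230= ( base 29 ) 7R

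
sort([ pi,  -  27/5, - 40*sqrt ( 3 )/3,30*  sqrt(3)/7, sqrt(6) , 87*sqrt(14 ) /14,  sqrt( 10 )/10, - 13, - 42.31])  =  [ - 42.31,- 40*sqrt(3 )/3,-13, - 27/5, sqrt( 10)/10,sqrt(6), pi,30*sqrt(3 )/7, 87 *sqrt(14 )/14 ]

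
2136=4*534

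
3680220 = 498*7390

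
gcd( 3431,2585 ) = 47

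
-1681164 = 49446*( - 34)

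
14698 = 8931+5767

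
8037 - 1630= 6407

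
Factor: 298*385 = 2^1*5^1*7^1*11^1*149^1 = 114730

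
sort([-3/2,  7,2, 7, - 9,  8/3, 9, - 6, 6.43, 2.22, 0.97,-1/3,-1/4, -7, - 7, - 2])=[-9, - 7, - 7, - 6, - 2, - 3/2, - 1/3, - 1/4, 0.97,2,  2.22,8/3, 6.43, 7, 7, 9] 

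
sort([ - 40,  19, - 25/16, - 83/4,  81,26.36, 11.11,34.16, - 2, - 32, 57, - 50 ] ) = [ - 50, - 40,-32, - 83/4, - 2 , - 25/16,11.11,  19 , 26.36,34.16, 57,81]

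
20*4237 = 84740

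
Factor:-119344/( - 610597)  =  2^4*13^( - 2 )*3613^(-1) * 7459^1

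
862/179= 4+146/179 = 4.82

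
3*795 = 2385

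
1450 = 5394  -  3944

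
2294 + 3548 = 5842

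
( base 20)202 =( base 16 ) 322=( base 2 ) 1100100010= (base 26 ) 14m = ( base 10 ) 802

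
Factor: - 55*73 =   -  5^1*11^1*73^1 = - 4015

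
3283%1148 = 987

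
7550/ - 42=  - 3775/21 = -179.76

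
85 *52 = 4420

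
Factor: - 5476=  - 2^2 * 37^2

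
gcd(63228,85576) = 4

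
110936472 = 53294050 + 57642422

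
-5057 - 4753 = -9810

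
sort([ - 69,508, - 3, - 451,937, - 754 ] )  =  [ - 754, - 451 ,-69,-3,508,937 ] 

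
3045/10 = 304+1/2  =  304.50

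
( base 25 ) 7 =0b111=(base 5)12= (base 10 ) 7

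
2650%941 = 768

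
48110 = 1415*34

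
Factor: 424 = 2^3 * 53^1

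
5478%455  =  18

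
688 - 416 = 272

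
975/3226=975/3226 = 0.30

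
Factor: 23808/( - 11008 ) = - 93/43 = -3^1*31^1*43^( - 1) 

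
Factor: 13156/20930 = 22/35 = 2^1*5^( - 1) * 7^( - 1)*11^1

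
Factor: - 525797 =-509^1*1033^1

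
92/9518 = 46/4759 = 0.01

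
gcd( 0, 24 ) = 24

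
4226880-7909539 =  - 3682659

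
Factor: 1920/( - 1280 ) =-3/2 = - 2^( - 1 )*3^1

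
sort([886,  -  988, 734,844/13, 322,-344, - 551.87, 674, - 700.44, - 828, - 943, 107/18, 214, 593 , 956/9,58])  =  [-988 ,-943 , - 828,-700.44, - 551.87, - 344 , 107/18, 58,  844/13, 956/9,214, 322, 593,674, 734,886 ]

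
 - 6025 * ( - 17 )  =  102425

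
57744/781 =73+731/781=73.94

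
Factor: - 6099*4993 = - 3^1*19^1*107^1*4993^1  =  -30452307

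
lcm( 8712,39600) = 435600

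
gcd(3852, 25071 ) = 3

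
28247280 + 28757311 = 57004591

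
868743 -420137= 448606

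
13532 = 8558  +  4974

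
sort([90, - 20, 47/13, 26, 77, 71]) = [ - 20, 47/13, 26,71,77,90]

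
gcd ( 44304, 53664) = 624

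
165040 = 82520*2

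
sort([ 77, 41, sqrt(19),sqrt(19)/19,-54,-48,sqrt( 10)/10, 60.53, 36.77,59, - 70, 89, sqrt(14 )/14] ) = [ - 70, - 54, - 48 , sqrt( 19) /19, sqrt( 14)/14, sqrt( 10 ) /10,sqrt(19 ),  36.77, 41, 59, 60.53 , 77,  89]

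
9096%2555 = 1431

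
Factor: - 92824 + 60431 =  - 29^1*1117^1 =- 32393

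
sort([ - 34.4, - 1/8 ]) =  [ -34.4, - 1/8 ]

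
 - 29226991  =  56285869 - 85512860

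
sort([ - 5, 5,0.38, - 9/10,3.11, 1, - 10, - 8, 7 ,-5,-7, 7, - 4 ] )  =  [ - 10, - 8,- 7, - 5, - 5  , -4,  -  9/10,0.38,1 , 3.11, 5, 7, 7 ]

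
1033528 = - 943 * ( - 1096)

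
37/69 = 37/69 = 0.54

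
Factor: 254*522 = 2^2*3^2*29^1*127^1 = 132588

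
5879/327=5879/327 = 17.98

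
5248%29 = 28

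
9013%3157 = 2699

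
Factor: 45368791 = 13^1*3489907^1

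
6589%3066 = 457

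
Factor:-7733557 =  -13^1*594889^1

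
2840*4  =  11360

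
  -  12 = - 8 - 4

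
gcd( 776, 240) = 8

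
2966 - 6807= -3841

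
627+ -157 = 470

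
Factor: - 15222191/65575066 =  - 2^(  -  1)*17^1*229^( - 1)*143177^( - 1 ) * 895423^1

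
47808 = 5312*9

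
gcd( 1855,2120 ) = 265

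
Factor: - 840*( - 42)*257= 2^4*3^2*5^1*7^2 * 257^1 =9066960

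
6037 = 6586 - 549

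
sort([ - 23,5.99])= [  -  23 , 5.99] 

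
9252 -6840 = 2412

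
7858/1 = 7858 = 7858.00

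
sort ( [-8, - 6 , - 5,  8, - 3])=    [  -  8, - 6, - 5, - 3, 8]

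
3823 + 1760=5583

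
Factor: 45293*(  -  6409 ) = -290282837 = - 13^1 * 17^1*29^1*45293^1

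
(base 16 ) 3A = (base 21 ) 2G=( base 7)112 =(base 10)58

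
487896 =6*81316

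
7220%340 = 80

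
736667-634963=101704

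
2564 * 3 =7692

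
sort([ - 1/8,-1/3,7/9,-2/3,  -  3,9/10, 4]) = [ - 3,-2/3, - 1/3, - 1/8,7/9,9/10 , 4 ]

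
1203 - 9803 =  - 8600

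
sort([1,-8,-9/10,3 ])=[  -  8, - 9/10,1, 3] 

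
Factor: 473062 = 2^1*19^1 * 59^1*211^1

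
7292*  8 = 58336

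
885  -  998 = - 113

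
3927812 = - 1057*(- 3716) 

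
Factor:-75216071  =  -7^1*1871^1*5743^1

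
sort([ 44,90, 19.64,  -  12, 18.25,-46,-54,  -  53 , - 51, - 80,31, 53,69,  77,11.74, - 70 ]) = [ - 80, - 70, - 54, - 53, - 51, - 46, - 12,11.74,18.25, 19.64, 31, 44  ,  53,69,77, 90]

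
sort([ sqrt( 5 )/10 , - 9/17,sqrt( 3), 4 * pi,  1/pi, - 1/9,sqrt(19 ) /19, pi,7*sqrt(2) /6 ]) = [ - 9/17,  -  1/9, sqrt(5) /10,  sqrt( 19)/19,1/pi,7 * sqrt(2) /6,sqrt(  3),pi , 4*pi]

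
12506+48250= 60756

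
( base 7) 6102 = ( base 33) 1UU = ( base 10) 2109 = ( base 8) 4075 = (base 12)1279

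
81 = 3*27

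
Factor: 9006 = 2^1*3^1*19^1*79^1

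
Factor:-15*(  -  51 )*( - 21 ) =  - 16065 = - 3^3*5^1*7^1*17^1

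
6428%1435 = 688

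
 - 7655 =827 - 8482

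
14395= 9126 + 5269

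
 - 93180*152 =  - 14163360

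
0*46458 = 0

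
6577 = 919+5658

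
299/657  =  299/657=0.46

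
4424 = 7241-2817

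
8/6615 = 8/6615  =  0.00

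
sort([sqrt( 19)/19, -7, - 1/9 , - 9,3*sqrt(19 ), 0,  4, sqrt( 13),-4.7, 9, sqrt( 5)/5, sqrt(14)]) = [ - 9,-7,-4.7,-1/9, 0, sqrt( 19) /19, sqrt(5) /5, sqrt(13),sqrt(14), 4, 9,3*sqrt(19)]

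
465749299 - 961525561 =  - 495776262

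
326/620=163/310 = 0.53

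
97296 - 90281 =7015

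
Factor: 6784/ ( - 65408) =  - 53/511 = - 7^( - 1)* 53^1*73^( - 1 )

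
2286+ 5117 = 7403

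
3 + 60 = 63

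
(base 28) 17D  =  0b1111100001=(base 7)2616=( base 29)157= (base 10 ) 993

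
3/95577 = 1/31859 = 0.00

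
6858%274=8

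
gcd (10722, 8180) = 2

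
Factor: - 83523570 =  - 2^1 * 3^1*5^1*13^1*214163^1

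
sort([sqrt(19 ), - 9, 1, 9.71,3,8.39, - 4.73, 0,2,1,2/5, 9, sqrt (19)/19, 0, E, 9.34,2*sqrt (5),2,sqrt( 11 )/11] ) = [  -  9, - 4.73 , 0, 0, sqrt (19 )/19,  sqrt (11 )/11,2/5,1,1,2,2,  E, 3,sqrt( 19 ),2*sqrt (5),8.39,9,  9.34, 9.71]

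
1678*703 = 1179634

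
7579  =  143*53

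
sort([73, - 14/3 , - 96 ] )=[ - 96 , - 14/3,  73 ] 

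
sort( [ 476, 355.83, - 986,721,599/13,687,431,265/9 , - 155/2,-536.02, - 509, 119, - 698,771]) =[-986, - 698, - 536.02, - 509,  -  155/2, 265/9, 599/13,  119,355.83,431,476,687, 721, 771 ]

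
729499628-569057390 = 160442238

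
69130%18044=14998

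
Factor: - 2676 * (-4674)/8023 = 12507624/8023  =  2^3 * 3^2 * 19^1*41^1 * 71^ ( - 1)*113^ ( - 1 )*223^1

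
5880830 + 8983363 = 14864193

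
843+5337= 6180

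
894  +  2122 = 3016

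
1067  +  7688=8755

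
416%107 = 95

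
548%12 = 8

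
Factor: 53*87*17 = 78387 = 3^1* 17^1*29^1*53^1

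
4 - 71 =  - 67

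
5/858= 5/858 = 0.01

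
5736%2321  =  1094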